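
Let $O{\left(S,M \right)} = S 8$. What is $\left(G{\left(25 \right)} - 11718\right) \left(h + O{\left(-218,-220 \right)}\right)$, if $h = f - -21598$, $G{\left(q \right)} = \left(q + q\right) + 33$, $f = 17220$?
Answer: $-431355990$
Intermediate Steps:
$G{\left(q \right)} = 33 + 2 q$ ($G{\left(q \right)} = 2 q + 33 = 33 + 2 q$)
$O{\left(S,M \right)} = 8 S$
$h = 38818$ ($h = 17220 - -21598 = 17220 + 21598 = 38818$)
$\left(G{\left(25 \right)} - 11718\right) \left(h + O{\left(-218,-220 \right)}\right) = \left(\left(33 + 2 \cdot 25\right) - 11718\right) \left(38818 + 8 \left(-218\right)\right) = \left(\left(33 + 50\right) - 11718\right) \left(38818 - 1744\right) = \left(83 - 11718\right) 37074 = \left(-11635\right) 37074 = -431355990$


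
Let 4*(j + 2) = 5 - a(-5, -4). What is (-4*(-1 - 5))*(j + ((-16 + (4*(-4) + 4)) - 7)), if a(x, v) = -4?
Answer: -834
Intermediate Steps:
j = ¼ (j = -2 + (5 - 1*(-4))/4 = -2 + (5 + 4)/4 = -2 + (¼)*9 = -2 + 9/4 = ¼ ≈ 0.25000)
(-4*(-1 - 5))*(j + ((-16 + (4*(-4) + 4)) - 7)) = (-4*(-1 - 5))*(¼ + ((-16 + (4*(-4) + 4)) - 7)) = (-4*(-6))*(¼ + ((-16 + (-16 + 4)) - 7)) = 24*(¼ + ((-16 - 12) - 7)) = 24*(¼ + (-28 - 7)) = 24*(¼ - 35) = 24*(-139/4) = -834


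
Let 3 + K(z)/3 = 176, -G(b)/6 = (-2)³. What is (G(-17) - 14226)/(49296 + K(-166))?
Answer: -4726/16605 ≈ -0.28461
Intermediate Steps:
G(b) = 48 (G(b) = -6*(-2)³ = -6*(-8) = 48)
K(z) = 519 (K(z) = -9 + 3*176 = -9 + 528 = 519)
(G(-17) - 14226)/(49296 + K(-166)) = (48 - 14226)/(49296 + 519) = -14178/49815 = -14178*1/49815 = -4726/16605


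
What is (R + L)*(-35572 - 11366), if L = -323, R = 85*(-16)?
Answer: 78996654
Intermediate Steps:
R = -1360
(R + L)*(-35572 - 11366) = (-1360 - 323)*(-35572 - 11366) = -1683*(-46938) = 78996654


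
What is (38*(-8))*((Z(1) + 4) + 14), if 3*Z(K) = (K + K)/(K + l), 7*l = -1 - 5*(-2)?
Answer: -16682/3 ≈ -5560.7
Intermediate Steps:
l = 9/7 (l = (-1 - 5*(-2))/7 = (-1 + 10)/7 = (1/7)*9 = 9/7 ≈ 1.2857)
Z(K) = 2*K/(3*(9/7 + K)) (Z(K) = ((K + K)/(K + 9/7))/3 = ((2*K)/(9/7 + K))/3 = (2*K/(9/7 + K))/3 = 2*K/(3*(9/7 + K)))
(38*(-8))*((Z(1) + 4) + 14) = (38*(-8))*(((14/3)*1/(9 + 7*1) + 4) + 14) = -304*(((14/3)*1/(9 + 7) + 4) + 14) = -304*(((14/3)*1/16 + 4) + 14) = -304*(((14/3)*1*(1/16) + 4) + 14) = -304*((7/24 + 4) + 14) = -304*(103/24 + 14) = -304*439/24 = -16682/3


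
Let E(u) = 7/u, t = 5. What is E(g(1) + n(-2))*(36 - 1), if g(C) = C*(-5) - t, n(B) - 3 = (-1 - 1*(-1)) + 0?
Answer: -35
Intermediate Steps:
n(B) = 3 (n(B) = 3 + ((-1 - 1*(-1)) + 0) = 3 + ((-1 + 1) + 0) = 3 + (0 + 0) = 3 + 0 = 3)
g(C) = -5 - 5*C (g(C) = C*(-5) - 1*5 = -5*C - 5 = -5 - 5*C)
E(g(1) + n(-2))*(36 - 1) = (7/((-5 - 5*1) + 3))*(36 - 1) = (7/((-5 - 5) + 3))*35 = (7/(-10 + 3))*35 = (7/(-7))*35 = (7*(-⅐))*35 = -1*35 = -35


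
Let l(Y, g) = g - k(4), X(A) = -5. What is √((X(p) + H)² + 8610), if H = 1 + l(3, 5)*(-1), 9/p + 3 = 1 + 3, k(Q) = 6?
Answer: 13*√51 ≈ 92.839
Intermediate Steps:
p = 9 (p = 9/(-3 + (1 + 3)) = 9/(-3 + 4) = 9/1 = 9*1 = 9)
l(Y, g) = -6 + g (l(Y, g) = g - 1*6 = g - 6 = -6 + g)
H = 2 (H = 1 + (-6 + 5)*(-1) = 1 - 1*(-1) = 1 + 1 = 2)
√((X(p) + H)² + 8610) = √((-5 + 2)² + 8610) = √((-3)² + 8610) = √(9 + 8610) = √8619 = 13*√51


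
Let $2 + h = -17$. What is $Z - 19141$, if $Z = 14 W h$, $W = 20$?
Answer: $-24461$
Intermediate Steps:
$h = -19$ ($h = -2 - 17 = -19$)
$Z = -5320$ ($Z = 14 \cdot 20 \left(-19\right) = 280 \left(-19\right) = -5320$)
$Z - 19141 = -5320 - 19141 = -24461$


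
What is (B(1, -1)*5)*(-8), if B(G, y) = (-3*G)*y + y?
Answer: -80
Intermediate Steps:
B(G, y) = y - 3*G*y (B(G, y) = -3*G*y + y = y - 3*G*y)
(B(1, -1)*5)*(-8) = (-(1 - 3*1)*5)*(-8) = (-(1 - 3)*5)*(-8) = (-1*(-2)*5)*(-8) = (2*5)*(-8) = 10*(-8) = -80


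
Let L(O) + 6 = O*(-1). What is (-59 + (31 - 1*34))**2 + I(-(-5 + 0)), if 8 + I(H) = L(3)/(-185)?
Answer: 709669/185 ≈ 3836.0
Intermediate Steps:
L(O) = -6 - O (L(O) = -6 + O*(-1) = -6 - O)
I(H) = -1471/185 (I(H) = -8 + (-6 - 1*3)/(-185) = -8 + (-6 - 3)*(-1/185) = -8 - 9*(-1/185) = -8 + 9/185 = -1471/185)
(-59 + (31 - 1*34))**2 + I(-(-5 + 0)) = (-59 + (31 - 1*34))**2 - 1471/185 = (-59 + (31 - 34))**2 - 1471/185 = (-59 - 3)**2 - 1471/185 = (-62)**2 - 1471/185 = 3844 - 1471/185 = 709669/185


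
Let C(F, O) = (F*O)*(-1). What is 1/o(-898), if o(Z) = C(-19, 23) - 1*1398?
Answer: -1/961 ≈ -0.0010406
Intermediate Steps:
C(F, O) = -F*O
o(Z) = -961 (o(Z) = -1*(-19)*23 - 1*1398 = 437 - 1398 = -961)
1/o(-898) = 1/(-961) = -1/961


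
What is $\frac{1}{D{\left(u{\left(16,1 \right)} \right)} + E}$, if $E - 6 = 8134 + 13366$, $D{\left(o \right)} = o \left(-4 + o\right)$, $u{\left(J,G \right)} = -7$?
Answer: $\frac{1}{21583} \approx 4.6333 \cdot 10^{-5}$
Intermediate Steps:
$E = 21506$ ($E = 6 + \left(8134 + 13366\right) = 6 + 21500 = 21506$)
$\frac{1}{D{\left(u{\left(16,1 \right)} \right)} + E} = \frac{1}{- 7 \left(-4 - 7\right) + 21506} = \frac{1}{\left(-7\right) \left(-11\right) + 21506} = \frac{1}{77 + 21506} = \frac{1}{21583}$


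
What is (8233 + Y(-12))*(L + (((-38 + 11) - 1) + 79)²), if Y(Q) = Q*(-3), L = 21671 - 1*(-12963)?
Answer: 307896215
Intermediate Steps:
L = 34634 (L = 21671 + 12963 = 34634)
Y(Q) = -3*Q
(8233 + Y(-12))*(L + (((-38 + 11) - 1) + 79)²) = (8233 - 3*(-12))*(34634 + (((-38 + 11) - 1) + 79)²) = (8233 + 36)*(34634 + ((-27 - 1) + 79)²) = 8269*(34634 + (-28 + 79)²) = 8269*(34634 + 51²) = 8269*(34634 + 2601) = 8269*37235 = 307896215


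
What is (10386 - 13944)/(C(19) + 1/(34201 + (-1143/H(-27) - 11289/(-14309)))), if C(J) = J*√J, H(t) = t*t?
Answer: 81732252156143805045/5388616024944556742814317 - 53109960711233026890365025*√19/5388616024944556742814317 ≈ -42.961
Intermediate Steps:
H(t) = t²
C(J) = J^(3/2)
(10386 - 13944)/(C(19) + 1/(34201 + (-1143/H(-27) - 11289/(-14309)))) = (10386 - 13944)/(19^(3/2) + 1/(34201 + (-1143/((-27)²) - 11289/(-14309)))) = -3558/(19*√19 + 1/(34201 + (-1143/729 - 11289*(-1/14309)))) = -3558/(19*√19 + 1/(34201 + (-1143*1/729 + 11289/14309))) = -3558/(19*√19 + 1/(34201 + (-127/81 + 11289/14309))) = -3558/(19*√19 + 1/(34201 - 902834/1159029)) = -3558/(19*√19 + 1/(39639047995/1159029)) = -3558/(19*√19 + 1159029/39639047995) = -3558/(1159029/39639047995 + 19*√19)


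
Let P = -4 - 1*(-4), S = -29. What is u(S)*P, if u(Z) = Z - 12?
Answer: 0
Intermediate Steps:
u(Z) = -12 + Z
P = 0 (P = -4 + 4 = 0)
u(S)*P = (-12 - 29)*0 = -41*0 = 0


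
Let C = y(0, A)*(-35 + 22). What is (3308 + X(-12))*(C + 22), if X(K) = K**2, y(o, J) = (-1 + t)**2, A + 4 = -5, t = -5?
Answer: -1539592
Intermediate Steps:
A = -9 (A = -4 - 5 = -9)
y(o, J) = 36 (y(o, J) = (-1 - 5)**2 = (-6)**2 = 36)
C = -468 (C = 36*(-35 + 22) = 36*(-13) = -468)
(3308 + X(-12))*(C + 22) = (3308 + (-12)**2)*(-468 + 22) = (3308 + 144)*(-446) = 3452*(-446) = -1539592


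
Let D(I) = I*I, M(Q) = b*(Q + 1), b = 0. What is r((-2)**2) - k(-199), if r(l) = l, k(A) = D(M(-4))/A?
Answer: 4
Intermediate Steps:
M(Q) = 0 (M(Q) = 0*(Q + 1) = 0*(1 + Q) = 0)
D(I) = I**2
k(A) = 0 (k(A) = 0**2/A = 0/A = 0)
r((-2)**2) - k(-199) = (-2)**2 - 1*0 = 4 + 0 = 4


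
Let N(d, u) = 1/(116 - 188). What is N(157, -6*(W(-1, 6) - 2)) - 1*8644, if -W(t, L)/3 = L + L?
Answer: -622369/72 ≈ -8644.0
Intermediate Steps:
W(t, L) = -6*L (W(t, L) = -3*(L + L) = -6*L)
N(d, u) = -1/72 (N(d, u) = 1/(-72) = -1/72)
N(157, -6*(W(-1, 6) - 2)) - 1*8644 = -1/72 - 1*8644 = -1/72 - 8644 = -622369/72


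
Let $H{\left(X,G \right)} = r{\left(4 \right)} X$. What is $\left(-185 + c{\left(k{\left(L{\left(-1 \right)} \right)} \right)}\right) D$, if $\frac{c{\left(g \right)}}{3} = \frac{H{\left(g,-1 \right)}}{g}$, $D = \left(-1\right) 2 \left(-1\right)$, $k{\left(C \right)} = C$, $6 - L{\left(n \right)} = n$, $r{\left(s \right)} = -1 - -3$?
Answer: $-358$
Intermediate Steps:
$r{\left(s \right)} = 2$ ($r{\left(s \right)} = -1 + 3 = 2$)
$H{\left(X,G \right)} = 2 X$
$L{\left(n \right)} = 6 - n$
$D = 2$ ($D = \left(-2\right) \left(-1\right) = 2$)
$c{\left(g \right)} = 6$ ($c{\left(g \right)} = 3 \frac{2 g}{g} = 3 \cdot 2 = 6$)
$\left(-185 + c{\left(k{\left(L{\left(-1 \right)} \right)} \right)}\right) D = \left(-185 + 6\right) 2 = \left(-179\right) 2 = -358$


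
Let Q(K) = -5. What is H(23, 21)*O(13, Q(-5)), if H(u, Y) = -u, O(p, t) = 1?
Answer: -23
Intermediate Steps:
H(23, 21)*O(13, Q(-5)) = -1*23*1 = -23*1 = -23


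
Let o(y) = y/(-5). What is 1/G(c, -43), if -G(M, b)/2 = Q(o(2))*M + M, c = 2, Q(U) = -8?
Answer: 1/28 ≈ 0.035714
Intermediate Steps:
o(y) = -y/5 (o(y) = y*(-⅕) = -y/5)
G(M, b) = 14*M (G(M, b) = -2*(-8*M + M) = -(-14)*M = 14*M)
1/G(c, -43) = 1/(14*2) = 1/28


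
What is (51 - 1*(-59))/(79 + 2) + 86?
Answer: 7076/81 ≈ 87.358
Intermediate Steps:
(51 - 1*(-59))/(79 + 2) + 86 = (51 + 59)/81 + 86 = (1/81)*110 + 86 = 110/81 + 86 = 7076/81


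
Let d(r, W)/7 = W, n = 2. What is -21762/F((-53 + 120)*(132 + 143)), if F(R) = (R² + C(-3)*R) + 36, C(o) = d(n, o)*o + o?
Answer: -21762/340586161 ≈ -6.3896e-5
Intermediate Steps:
d(r, W) = 7*W
C(o) = o + 7*o² (C(o) = (7*o)*o + o = 7*o² + o = o + 7*o²)
F(R) = 36 + R² + 60*R (F(R) = (R² + (-3*(1 + 7*(-3)))*R) + 36 = (R² + (-3*(1 - 21))*R) + 36 = (R² + (-3*(-20))*R) + 36 = (R² + 60*R) + 36 = 36 + R² + 60*R)
-21762/F((-53 + 120)*(132 + 143)) = -21762/(36 + ((-53 + 120)*(132 + 143))² + 60*((-53 + 120)*(132 + 143))) = -21762/(36 + (67*275)² + 60*(67*275)) = -21762/(36 + 18425² + 60*18425) = -21762/(36 + 339480625 + 1105500) = -21762/340586161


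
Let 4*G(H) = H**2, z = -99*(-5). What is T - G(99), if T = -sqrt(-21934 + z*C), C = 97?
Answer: -9801/4 - sqrt(26081) ≈ -2611.7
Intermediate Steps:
z = 495
G(H) = H**2/4
T = -sqrt(26081) (T = -sqrt(-21934 + 495*97) = -sqrt(-21934 + 48015) = -sqrt(26081) ≈ -161.50)
T - G(99) = -sqrt(26081) - 99**2/4 = -sqrt(26081) - 9801/4 = -9801/4 - sqrt(26081)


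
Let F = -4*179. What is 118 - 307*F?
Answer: 219930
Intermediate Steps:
F = -716
118 - 307*F = 118 - 307*(-716) = 118 + 219812 = 219930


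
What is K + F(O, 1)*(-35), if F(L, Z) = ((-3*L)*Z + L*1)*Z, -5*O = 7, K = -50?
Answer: -148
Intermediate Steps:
O = -7/5 (O = -1/5*7 = -7/5 ≈ -1.4000)
F(L, Z) = Z*(L - 3*L*Z) (F(L, Z) = (-3*L*Z + L)*Z = (L - 3*L*Z)*Z = Z*(L - 3*L*Z))
K + F(O, 1)*(-35) = -50 - 7/5*1*(1 - 3*1)*(-35) = -50 - 7/5*1*(1 - 3)*(-35) = -50 - 7/5*1*(-2)*(-35) = -50 + (14/5)*(-35) = -50 - 98 = -148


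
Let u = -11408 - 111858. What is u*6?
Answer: -739596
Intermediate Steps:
u = -123266
u*6 = -123266*6 = -739596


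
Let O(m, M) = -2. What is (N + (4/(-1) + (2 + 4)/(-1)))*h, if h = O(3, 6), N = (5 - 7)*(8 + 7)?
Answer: 80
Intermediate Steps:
N = -30 (N = -2*15 = -30)
h = -2
(N + (4/(-1) + (2 + 4)/(-1)))*h = (-30 + (4/(-1) + (2 + 4)/(-1)))*(-2) = (-30 + (4*(-1) + 6*(-1)))*(-2) = (-30 + (-4 - 6))*(-2) = (-30 - 10)*(-2) = -40*(-2) = 80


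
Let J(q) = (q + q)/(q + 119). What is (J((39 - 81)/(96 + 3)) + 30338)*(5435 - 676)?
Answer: 80707585942/559 ≈ 1.4438e+8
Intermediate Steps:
J(q) = 2*q/(119 + q) (J(q) = (2*q)/(119 + q) = 2*q/(119 + q))
(J((39 - 81)/(96 + 3)) + 30338)*(5435 - 676) = (2*((39 - 81)/(96 + 3))/(119 + (39 - 81)/(96 + 3)) + 30338)*(5435 - 676) = (2*(-42/99)/(119 - 42/99) + 30338)*4759 = (2*(-42*1/99)/(119 - 42*1/99) + 30338)*4759 = (2*(-14/33)/(119 - 14/33) + 30338)*4759 = (2*(-14/33)/(3913/33) + 30338)*4759 = (2*(-14/33)*(33/3913) + 30338)*4759 = (-4/559 + 30338)*4759 = (16958938/559)*4759 = 80707585942/559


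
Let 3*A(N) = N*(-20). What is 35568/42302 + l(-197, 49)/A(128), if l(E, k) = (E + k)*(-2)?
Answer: 257163/520640 ≈ 0.49394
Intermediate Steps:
A(N) = -20*N/3 (A(N) = (N*(-20))/3 = (-20*N)/3 = -20*N/3)
l(E, k) = -2*E - 2*k
35568/42302 + l(-197, 49)/A(128) = 35568/42302 + (-2*(-197) - 2*49)/((-20/3*128)) = 35568*(1/42302) + (394 - 98)/(-2560/3) = 1368/1627 + 296*(-3/2560) = 1368/1627 - 111/320 = 257163/520640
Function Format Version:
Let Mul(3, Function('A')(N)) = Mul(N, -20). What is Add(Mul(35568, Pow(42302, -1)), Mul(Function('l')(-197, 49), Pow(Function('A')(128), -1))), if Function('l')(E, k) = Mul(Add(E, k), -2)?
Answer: Rational(257163, 520640) ≈ 0.49394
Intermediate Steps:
Function('A')(N) = Mul(Rational(-20, 3), N) (Function('A')(N) = Mul(Rational(1, 3), Mul(N, -20)) = Mul(Rational(1, 3), Mul(-20, N)) = Mul(Rational(-20, 3), N))
Function('l')(E, k) = Add(Mul(-2, E), Mul(-2, k))
Add(Mul(35568, Pow(42302, -1)), Mul(Function('l')(-197, 49), Pow(Function('A')(128), -1))) = Add(Mul(35568, Pow(42302, -1)), Mul(Add(Mul(-2, -197), Mul(-2, 49)), Pow(Mul(Rational(-20, 3), 128), -1))) = Add(Mul(35568, Rational(1, 42302)), Mul(Add(394, -98), Pow(Rational(-2560, 3), -1))) = Add(Rational(1368, 1627), Mul(296, Rational(-3, 2560))) = Add(Rational(1368, 1627), Rational(-111, 320)) = Rational(257163, 520640)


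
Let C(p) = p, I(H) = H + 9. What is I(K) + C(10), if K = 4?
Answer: 23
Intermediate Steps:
I(H) = 9 + H
I(K) + C(10) = (9 + 4) + 10 = 13 + 10 = 23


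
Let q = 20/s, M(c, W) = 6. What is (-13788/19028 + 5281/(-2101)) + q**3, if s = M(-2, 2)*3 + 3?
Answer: -219766088504/92558666277 ≈ -2.3743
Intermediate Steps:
s = 21 (s = 6*3 + 3 = 18 + 3 = 21)
q = 20/21 ≈ 0.95238
(-13788/19028 + 5281/(-2101)) + q**3 = (-13788/19028 + 5281/(-2101)) + (20/21)**3 = (-13788*1/19028 + 5281*(-1/2101)) + 8000/9261 = (-3447/4757 - 5281/2101) + 8000/9261 = -32363864/9994457 + 8000/9261 = -219766088504/92558666277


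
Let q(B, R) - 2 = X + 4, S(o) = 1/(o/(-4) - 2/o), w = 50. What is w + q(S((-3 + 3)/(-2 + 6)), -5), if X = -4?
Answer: 52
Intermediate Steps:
S(o) = 1/(-2/o - o/4) (S(o) = 1/(o*(-¼) - 2/o) = 1/(-o/4 - 2/o) = 1/(-2/o - o/4))
q(B, R) = 2 (q(B, R) = 2 + (-4 + 4) = 2 + 0 = 2)
w + q(S((-3 + 3)/(-2 + 6)), -5) = 50 + 2 = 52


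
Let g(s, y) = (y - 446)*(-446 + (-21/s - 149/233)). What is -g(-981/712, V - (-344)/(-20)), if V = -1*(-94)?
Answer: -60675503902/380955 ≈ -1.5927e+5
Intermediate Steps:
V = 94
g(s, y) = (-446 + y)*(-104067/233 - 21/s) (g(s, y) = (-446 + y)*(-446 + (-21/s - 149*1/233)) = (-446 + y)*(-446 + (-21/s - 149/233)) = (-446 + y)*(-446 + (-149/233 - 21/s)) = (-446 + y)*(-104067/233 - 21/s))
-g(-981/712, V - (-344)/(-20)) = -3*(727426 - 1631*(94 - (-344)/(-20)) - 34689*(-981/712)*(-446 + (94 - (-344)/(-20))))/(233*((-981/712))) = -3*(727426 - 1631*(94 - (-344)*(-1)/20) - 34689*(-981*1/712)*(-446 + (94 - (-344)*(-1)/20)))/(233*((-981*1/712))) = -3*(727426 - 1631*(94 - 1*86/5) - 34689*(-981/712)*(-446 + (94 - 1*86/5)))/(233*(-981/712)) = -3*(-712)*(727426 - 1631*(94 - 86/5) - 34689*(-981/712)*(-446 + (94 - 86/5)))/(233*981) = -3*(-712)*(727426 - 1631*384/5 - 34689*(-981/712)*(-446 + 384/5))/(233*981) = -3*(-712)*(727426 - 626304/5 - 34689*(-981/712)*(-1846/5))/(233*981) = -3*(-712)*(727426 - 626304/5 - 31409606007/1780)/(233*981) = -3*(-712)*(-30337751951)/(233*981*1780) = -1*60675503902/380955 = -60675503902/380955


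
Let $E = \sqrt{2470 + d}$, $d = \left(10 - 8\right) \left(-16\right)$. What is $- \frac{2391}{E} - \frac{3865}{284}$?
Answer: $- \frac{3865}{284} - \frac{2391 \sqrt{2438}}{2438} \approx -62.033$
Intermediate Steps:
$d = -32$ ($d = 2 \left(-16\right) = -32$)
$E = \sqrt{2438}$ ($E = \sqrt{2470 - 32} = \sqrt{2438} \approx 49.376$)
$- \frac{2391}{E} - \frac{3865}{284} = - \frac{2391}{\sqrt{2438}} - \frac{3865}{284} = - 2391 \frac{\sqrt{2438}}{2438} - \frac{3865}{284} = - \frac{2391 \sqrt{2438}}{2438} - \frac{3865}{284} = - \frac{3865}{284} - \frac{2391 \sqrt{2438}}{2438}$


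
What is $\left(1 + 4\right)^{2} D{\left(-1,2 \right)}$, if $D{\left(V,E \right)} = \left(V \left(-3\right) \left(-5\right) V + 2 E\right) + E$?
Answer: $525$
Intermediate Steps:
$D{\left(V,E \right)} = 3 E + 15 V^{2}$ ($D{\left(V,E \right)} = \left(- 3 V \left(-5\right) V + 2 E\right) + E = \left(15 V V + 2 E\right) + E = \left(15 V^{2} + 2 E\right) + E = \left(2 E + 15 V^{2}\right) + E = 3 E + 15 V^{2}$)
$\left(1 + 4\right)^{2} D{\left(-1,2 \right)} = \left(1 + 4\right)^{2} \left(3 \cdot 2 + 15 \left(-1\right)^{2}\right) = 5^{2} \left(6 + 15 \cdot 1\right) = 25 \left(6 + 15\right) = 25 \cdot 21 = 525$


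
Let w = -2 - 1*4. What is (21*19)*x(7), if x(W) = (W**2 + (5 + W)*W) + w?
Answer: 50673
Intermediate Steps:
w = -6 (w = -2 - 4 = -6)
x(W) = -6 + W**2 + W*(5 + W) (x(W) = (W**2 + (5 + W)*W) - 6 = (W**2 + W*(5 + W)) - 6 = -6 + W**2 + W*(5 + W))
(21*19)*x(7) = (21*19)*(-6 + 2*7**2 + 5*7) = 399*(-6 + 2*49 + 35) = 399*(-6 + 98 + 35) = 399*127 = 50673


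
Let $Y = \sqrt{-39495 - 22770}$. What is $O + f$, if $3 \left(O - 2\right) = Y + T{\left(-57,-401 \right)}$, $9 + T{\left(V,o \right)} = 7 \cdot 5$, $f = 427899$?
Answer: $\frac{1283729}{3} + \frac{i \sqrt{62265}}{3} \approx 4.2791 \cdot 10^{5} + 83.177 i$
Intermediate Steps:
$T{\left(V,o \right)} = 26$ ($T{\left(V,o \right)} = -9 + 7 \cdot 5 = -9 + 35 = 26$)
$Y = i \sqrt{62265}$ ($Y = \sqrt{-62265} = i \sqrt{62265} \approx 249.53 i$)
$O = \frac{32}{3} + \frac{i \sqrt{62265}}{3}$ ($O = 2 + \frac{i \sqrt{62265} + 26}{3} = 2 + \frac{26 + i \sqrt{62265}}{3} = 2 + \left(\frac{26}{3} + \frac{i \sqrt{62265}}{3}\right) = \frac{32}{3} + \frac{i \sqrt{62265}}{3} \approx 10.667 + 83.177 i$)
$O + f = \left(\frac{32}{3} + \frac{i \sqrt{62265}}{3}\right) + 427899 = \frac{1283729}{3} + \frac{i \sqrt{62265}}{3}$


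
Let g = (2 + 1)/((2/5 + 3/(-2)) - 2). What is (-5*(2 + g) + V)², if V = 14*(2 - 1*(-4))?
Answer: 5973136/961 ≈ 6215.5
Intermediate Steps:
V = 84 (V = 14*(2 + 4) = 14*6 = 84)
g = -30/31 (g = 3/((2*(⅕) + 3*(-½)) - 2) = 3/((⅖ - 3/2) - 2) = 3/(-11/10 - 2) = 3/(-31/10) = 3*(-10/31) = -30/31 ≈ -0.96774)
(-5*(2 + g) + V)² = (-5*(2 - 30/31) + 84)² = (-5*32/31 + 84)² = (-160/31 + 84)² = (2444/31)² = 5973136/961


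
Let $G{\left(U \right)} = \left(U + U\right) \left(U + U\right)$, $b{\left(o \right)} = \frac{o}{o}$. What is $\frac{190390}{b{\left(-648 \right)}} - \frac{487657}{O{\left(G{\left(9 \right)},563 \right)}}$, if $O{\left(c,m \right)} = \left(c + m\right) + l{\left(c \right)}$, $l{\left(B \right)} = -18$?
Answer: $\frac{164961253}{869} \approx 1.8983 \cdot 10^{5}$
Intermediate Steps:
$b{\left(o \right)} = 1$
$G{\left(U \right)} = 4 U^{2}$ ($G{\left(U \right)} = 2 U 2 U = 4 U^{2}$)
$O{\left(c,m \right)} = -18 + c + m$ ($O{\left(c,m \right)} = \left(c + m\right) - 18 = -18 + c + m$)
$\frac{190390}{b{\left(-648 \right)}} - \frac{487657}{O{\left(G{\left(9 \right)},563 \right)}} = \frac{190390}{1} - \frac{487657}{-18 + 4 \cdot 9^{2} + 563} = 190390 \cdot 1 - \frac{487657}{-18 + 4 \cdot 81 + 563} = 190390 - \frac{487657}{-18 + 324 + 563} = 190390 - \frac{487657}{869} = \frac{164961253}{869}$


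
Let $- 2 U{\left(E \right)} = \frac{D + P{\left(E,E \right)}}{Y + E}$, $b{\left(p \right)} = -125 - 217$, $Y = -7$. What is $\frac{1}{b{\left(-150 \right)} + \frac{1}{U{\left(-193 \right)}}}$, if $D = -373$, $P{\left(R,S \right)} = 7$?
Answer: $- \frac{183}{62786} \approx -0.0029147$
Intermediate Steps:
$b{\left(p \right)} = -342$
$U{\left(E \right)} = \frac{183}{-7 + E}$ ($U{\left(E \right)} = - \frac{\left(-373 + 7\right) \frac{1}{-7 + E}}{2} = - \frac{\left(-366\right) \frac{1}{-7 + E}}{2} = \frac{183}{-7 + E}$)
$\frac{1}{b{\left(-150 \right)} + \frac{1}{U{\left(-193 \right)}}} = \frac{1}{-342 + \frac{1}{183 \frac{1}{-7 - 193}}} = \frac{1}{-342 + \frac{1}{183 \frac{1}{-200}}} = \frac{1}{-342 + \frac{1}{183 \left(- \frac{1}{200}\right)}} = \frac{1}{-342 + \frac{1}{- \frac{183}{200}}} = \frac{1}{-342 - \frac{200}{183}} = \frac{1}{- \frac{62786}{183}} = - \frac{183}{62786}$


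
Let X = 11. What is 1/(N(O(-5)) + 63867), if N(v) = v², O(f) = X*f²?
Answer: 1/139492 ≈ 7.1689e-6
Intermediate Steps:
O(f) = 11*f²
1/(N(O(-5)) + 63867) = 1/((11*(-5)²)² + 63867) = 1/((11*25)² + 63867) = 1/(275² + 63867) = 1/(75625 + 63867) = 1/139492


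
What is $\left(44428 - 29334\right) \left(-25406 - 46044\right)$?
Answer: $-1078466300$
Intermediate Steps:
$\left(44428 - 29334\right) \left(-25406 - 46044\right) = 15094 \left(-71450\right) = -1078466300$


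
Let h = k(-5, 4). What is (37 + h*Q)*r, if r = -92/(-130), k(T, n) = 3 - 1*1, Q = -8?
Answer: 966/65 ≈ 14.862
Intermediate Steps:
k(T, n) = 2 (k(T, n) = 3 - 1 = 2)
h = 2
r = 46/65 (r = -92*(-1/130) = 46/65 ≈ 0.70769)
(37 + h*Q)*r = (37 + 2*(-8))*(46/65) = (37 - 16)*(46/65) = 21*(46/65) = 966/65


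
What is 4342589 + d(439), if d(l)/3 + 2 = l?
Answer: 4343900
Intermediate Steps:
d(l) = -6 + 3*l
4342589 + d(439) = 4342589 + (-6 + 3*439) = 4342589 + (-6 + 1317) = 4342589 + 1311 = 4343900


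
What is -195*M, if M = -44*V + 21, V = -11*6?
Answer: -570375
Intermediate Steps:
V = -66
M = 2925 (M = -44*(-66) + 21 = 2904 + 21 = 2925)
-195*M = -195*2925 = -570375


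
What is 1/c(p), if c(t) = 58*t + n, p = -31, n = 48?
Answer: -1/1750 ≈ -0.00057143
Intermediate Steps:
c(t) = 48 + 58*t (c(t) = 58*t + 48 = 48 + 58*t)
1/c(p) = 1/(48 + 58*(-31)) = 1/(48 - 1798) = 1/(-1750) = -1/1750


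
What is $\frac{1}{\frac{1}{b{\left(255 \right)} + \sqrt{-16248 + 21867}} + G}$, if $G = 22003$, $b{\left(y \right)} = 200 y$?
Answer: $\frac{57229679416143}{1259224637315547430} + \frac{\sqrt{5619}}{1259224637315547430} \approx 4.5448 \cdot 10^{-5}$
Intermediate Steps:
$\frac{1}{\frac{1}{b{\left(255 \right)} + \sqrt{-16248 + 21867}} + G} = \frac{1}{\frac{1}{200 \cdot 255 + \sqrt{-16248 + 21867}} + 22003} = \frac{1}{\frac{1}{51000 + \sqrt{5619}} + 22003} = \frac{1}{22003 + \frac{1}{51000 + \sqrt{5619}}}$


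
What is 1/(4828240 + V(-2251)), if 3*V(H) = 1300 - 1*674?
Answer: 3/14485346 ≈ 2.0711e-7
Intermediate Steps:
V(H) = 626/3 (V(H) = (1300 - 1*674)/3 = (1300 - 674)/3 = (⅓)*626 = 626/3)
1/(4828240 + V(-2251)) = 1/(4828240 + 626/3) = 1/(14485346/3) = 3/14485346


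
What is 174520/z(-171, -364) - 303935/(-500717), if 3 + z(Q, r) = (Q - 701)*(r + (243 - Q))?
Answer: -10590379005/3118966193 ≈ -3.3955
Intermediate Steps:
z(Q, r) = -3 + (-701 + Q)*(243 + r - Q) (z(Q, r) = -3 + (Q - 701)*(r + (243 - Q)) = -3 + (-701 + Q)*(243 + r - Q))
174520/z(-171, -364) - 303935/(-500717) = 174520/(-170346 - 1*(-171)² - 701*(-364) + 944*(-171) - 171*(-364)) - 303935/(-500717) = 174520/(-170346 - 1*29241 + 255164 - 161424 + 62244) - 303935*(-1/500717) = 174520/(-170346 - 29241 + 255164 - 161424 + 62244) + 303935/500717 = 174520/(-43603) + 303935/500717 = 174520*(-1/43603) + 303935/500717 = -174520/43603 + 303935/500717 = -10590379005/3118966193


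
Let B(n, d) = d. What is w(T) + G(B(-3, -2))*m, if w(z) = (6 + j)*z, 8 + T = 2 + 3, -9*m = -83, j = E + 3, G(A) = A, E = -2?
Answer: -355/9 ≈ -39.444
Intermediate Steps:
j = 1 (j = -2 + 3 = 1)
m = 83/9 (m = -⅑*(-83) = 83/9 ≈ 9.2222)
T = -3 (T = -8 + (2 + 3) = -8 + 5 = -3)
w(z) = 7*z (w(z) = (6 + 1)*z = 7*z)
w(T) + G(B(-3, -2))*m = 7*(-3) - 2*83/9 = -21 - 166/9 = -355/9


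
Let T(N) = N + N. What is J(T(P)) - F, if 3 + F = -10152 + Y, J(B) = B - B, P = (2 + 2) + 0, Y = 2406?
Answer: 7749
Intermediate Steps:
P = 4 (P = 4 + 0 = 4)
T(N) = 2*N
J(B) = 0
F = -7749 (F = -3 + (-10152 + 2406) = -3 - 7746 = -7749)
J(T(P)) - F = 0 - 1*(-7749) = 0 + 7749 = 7749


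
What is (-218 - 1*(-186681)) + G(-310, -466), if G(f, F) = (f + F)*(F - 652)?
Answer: 1054031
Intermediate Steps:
G(f, F) = (-652 + F)*(F + f) (G(f, F) = (F + f)*(-652 + F) = (-652 + F)*(F + f))
(-218 - 1*(-186681)) + G(-310, -466) = (-218 - 1*(-186681)) + ((-466)**2 - 652*(-466) - 652*(-310) - 466*(-310)) = (-218 + 186681) + (217156 + 303832 + 202120 + 144460) = 186463 + 867568 = 1054031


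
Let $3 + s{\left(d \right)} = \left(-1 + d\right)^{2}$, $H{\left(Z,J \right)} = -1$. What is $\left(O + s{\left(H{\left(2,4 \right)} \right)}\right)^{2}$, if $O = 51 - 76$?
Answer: $576$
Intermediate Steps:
$O = -25$
$s{\left(d \right)} = -3 + \left(-1 + d\right)^{2}$
$\left(O + s{\left(H{\left(2,4 \right)} \right)}\right)^{2} = \left(-25 - \left(3 - \left(-1 - 1\right)^{2}\right)\right)^{2} = \left(-25 - \left(3 - \left(-2\right)^{2}\right)\right)^{2} = \left(-25 + \left(-3 + 4\right)\right)^{2} = \left(-25 + 1\right)^{2} = \left(-24\right)^{2} = 576$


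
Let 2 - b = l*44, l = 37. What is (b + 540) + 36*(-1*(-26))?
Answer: -150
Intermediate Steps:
b = -1626 (b = 2 - 37*44 = 2 - 1*1628 = 2 - 1628 = -1626)
(b + 540) + 36*(-1*(-26)) = (-1626 + 540) + 36*(-1*(-26)) = -1086 + 36*26 = -1086 + 936 = -150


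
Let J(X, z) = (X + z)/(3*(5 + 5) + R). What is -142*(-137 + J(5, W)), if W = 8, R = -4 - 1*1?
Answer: 484504/25 ≈ 19380.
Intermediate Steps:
R = -5 (R = -4 - 1 = -5)
J(X, z) = X/25 + z/25 (J(X, z) = (X + z)/(3*(5 + 5) - 5) = (X + z)/(3*10 - 5) = (X + z)/(30 - 5) = (X + z)/25 = (X + z)*(1/25) = X/25 + z/25)
-142*(-137 + J(5, W)) = -142*(-137 + ((1/25)*5 + (1/25)*8)) = -142*(-137 + (⅕ + 8/25)) = -142*(-137 + 13/25) = -142*(-3412/25) = 484504/25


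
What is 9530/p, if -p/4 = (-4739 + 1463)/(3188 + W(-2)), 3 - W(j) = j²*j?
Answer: 2177605/936 ≈ 2326.5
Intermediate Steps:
W(j) = 3 - j³ (W(j) = 3 - j²*j = 3 - j³)
p = 1872/457 (p = -4*(-4739 + 1463)/(3188 + (3 - 1*(-2)³)) = -(-13104)/(3188 + (3 - 1*(-8))) = -(-13104)/(3188 + (3 + 8)) = -(-13104)/(3188 + 11) = -(-13104)/3199 = -4*(-468/457) = 1872/457 ≈ 4.0963)
9530/p = 9530/(1872/457) = 9530*(457/1872) = 2177605/936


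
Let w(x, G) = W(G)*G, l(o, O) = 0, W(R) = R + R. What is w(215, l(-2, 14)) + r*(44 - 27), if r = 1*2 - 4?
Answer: -34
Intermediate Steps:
W(R) = 2*R
r = -2 (r = 2 - 4 = -2)
w(x, G) = 2*G² (w(x, G) = (2*G)*G = 2*G²)
w(215, l(-2, 14)) + r*(44 - 27) = 2*0² - 2*(44 - 27) = 2*0 - 2*17 = 0 - 34 = -34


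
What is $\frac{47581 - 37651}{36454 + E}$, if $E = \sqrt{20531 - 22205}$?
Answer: $\frac{36198822}{132889579} - \frac{2979 i \sqrt{186}}{132889579} \approx 0.2724 - 0.00030573 i$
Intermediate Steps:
$E = 3 i \sqrt{186}$ ($E = \sqrt{-1674} = 3 i \sqrt{186} \approx 40.915 i$)
$\frac{47581 - 37651}{36454 + E} = \frac{47581 - 37651}{36454 + 3 i \sqrt{186}} = \frac{9930}{36454 + 3 i \sqrt{186}}$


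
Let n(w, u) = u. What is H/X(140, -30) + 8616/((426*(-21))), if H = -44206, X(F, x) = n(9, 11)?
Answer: -65926942/16401 ≈ -4019.7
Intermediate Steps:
X(F, x) = 11
H/X(140, -30) + 8616/((426*(-21))) = -44206/11 + 8616/((426*(-21))) = -44206*1/11 + 8616/(-8946) = -44206/11 + 8616*(-1/8946) = -44206/11 - 1436/1491 = -65926942/16401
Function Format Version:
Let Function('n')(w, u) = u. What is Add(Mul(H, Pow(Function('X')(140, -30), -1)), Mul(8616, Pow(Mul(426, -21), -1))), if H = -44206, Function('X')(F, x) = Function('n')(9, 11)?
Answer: Rational(-65926942, 16401) ≈ -4019.7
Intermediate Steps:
Function('X')(F, x) = 11
Add(Mul(H, Pow(Function('X')(140, -30), -1)), Mul(8616, Pow(Mul(426, -21), -1))) = Add(Mul(-44206, Pow(11, -1)), Mul(8616, Pow(Mul(426, -21), -1))) = Add(Mul(-44206, Rational(1, 11)), Mul(8616, Pow(-8946, -1))) = Add(Rational(-44206, 11), Mul(8616, Rational(-1, 8946))) = Add(Rational(-44206, 11), Rational(-1436, 1491)) = Rational(-65926942, 16401)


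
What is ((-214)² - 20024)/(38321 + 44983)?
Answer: 6443/20826 ≈ 0.30937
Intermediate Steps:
((-214)² - 20024)/(38321 + 44983) = (45796 - 20024)/83304 = 25772*(1/83304) = 6443/20826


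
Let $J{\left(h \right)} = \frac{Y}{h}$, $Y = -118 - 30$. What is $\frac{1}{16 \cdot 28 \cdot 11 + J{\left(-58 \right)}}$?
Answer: $\frac{29}{142986} \approx 0.00020282$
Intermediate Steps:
$Y = -148$
$J{\left(h \right)} = - \frac{148}{h}$
$\frac{1}{16 \cdot 28 \cdot 11 + J{\left(-58 \right)}} = \frac{1}{16 \cdot 28 \cdot 11 - \frac{148}{-58}} = \frac{1}{448 \cdot 11 - - \frac{74}{29}} = \frac{1}{4928 + \frac{74}{29}} = \frac{1}{\frac{142986}{29}} = \frac{29}{142986}$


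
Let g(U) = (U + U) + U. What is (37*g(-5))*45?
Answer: -24975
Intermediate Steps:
g(U) = 3*U (g(U) = 2*U + U = 3*U)
(37*g(-5))*45 = (37*(3*(-5)))*45 = (37*(-15))*45 = -555*45 = -24975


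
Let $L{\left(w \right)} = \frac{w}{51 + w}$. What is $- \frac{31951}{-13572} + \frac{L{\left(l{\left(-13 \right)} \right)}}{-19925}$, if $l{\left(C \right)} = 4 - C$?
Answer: $\frac{318310141}{135211050} \approx 2.3542$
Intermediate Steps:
$- \frac{31951}{-13572} + \frac{L{\left(l{\left(-13 \right)} \right)}}{-19925} = - \frac{31951}{-13572} + \frac{\left(4 - -13\right) \frac{1}{51 + \left(4 - -13\right)}}{-19925} = \left(-31951\right) \left(- \frac{1}{13572}\right) + \frac{4 + 13}{51 + \left(4 + 13\right)} \left(- \frac{1}{19925}\right) = \frac{31951}{13572} + \frac{17}{51 + 17} \left(- \frac{1}{19925}\right) = \frac{31951}{13572} + \frac{17}{68} \left(- \frac{1}{19925}\right) = \frac{31951}{13572} + 17 \cdot \frac{1}{68} \left(- \frac{1}{19925}\right) = \frac{31951}{13572} + \frac{1}{4} \left(- \frac{1}{19925}\right) = \frac{31951}{13572} - \frac{1}{79700} = \frac{318310141}{135211050}$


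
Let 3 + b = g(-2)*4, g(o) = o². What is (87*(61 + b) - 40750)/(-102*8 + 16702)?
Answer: -17156/7943 ≈ -2.1599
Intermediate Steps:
b = 13 (b = -3 + (-2)²*4 = -3 + 4*4 = -3 + 16 = 13)
(87*(61 + b) - 40750)/(-102*8 + 16702) = (87*(61 + 13) - 40750)/(-102*8 + 16702) = (87*74 - 40750)/(-816 + 16702) = (6438 - 40750)/15886 = -34312*1/15886 = -17156/7943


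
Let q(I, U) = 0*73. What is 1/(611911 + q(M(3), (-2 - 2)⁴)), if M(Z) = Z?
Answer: 1/611911 ≈ 1.6342e-6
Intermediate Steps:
q(I, U) = 0
1/(611911 + q(M(3), (-2 - 2)⁴)) = 1/(611911 + 0) = 1/611911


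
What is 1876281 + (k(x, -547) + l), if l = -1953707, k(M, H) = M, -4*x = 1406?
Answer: -155555/2 ≈ -77778.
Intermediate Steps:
x = -703/2 (x = -¼*1406 = -703/2 ≈ -351.50)
1876281 + (k(x, -547) + l) = 1876281 + (-703/2 - 1953707) = 1876281 - 3908117/2 = -155555/2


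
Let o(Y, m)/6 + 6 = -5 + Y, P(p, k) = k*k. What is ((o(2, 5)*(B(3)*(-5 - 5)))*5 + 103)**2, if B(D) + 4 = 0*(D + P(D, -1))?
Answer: 114425809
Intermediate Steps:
P(p, k) = k**2
o(Y, m) = -66 + 6*Y (o(Y, m) = -36 + 6*(-5 + Y) = -36 + (-30 + 6*Y) = -66 + 6*Y)
B(D) = -4 (B(D) = -4 + 0*(D + (-1)**2) = -4 + 0*(D + 1) = -4 + 0*(1 + D) = -4 + 0 = -4)
((o(2, 5)*(B(3)*(-5 - 5)))*5 + 103)**2 = (((-66 + 6*2)*(-4*(-5 - 5)))*5 + 103)**2 = (((-66 + 12)*(-4*(-10)))*5 + 103)**2 = (-54*40*5 + 103)**2 = (-2160*5 + 103)**2 = (-10800 + 103)**2 = (-10697)**2 = 114425809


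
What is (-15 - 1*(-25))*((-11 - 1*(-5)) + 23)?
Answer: 170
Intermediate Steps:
(-15 - 1*(-25))*((-11 - 1*(-5)) + 23) = (-15 + 25)*((-11 + 5) + 23) = 10*(-6 + 23) = 10*17 = 170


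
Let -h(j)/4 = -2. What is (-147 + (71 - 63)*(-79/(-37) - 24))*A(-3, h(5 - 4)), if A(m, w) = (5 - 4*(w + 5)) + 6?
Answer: 488351/37 ≈ 13199.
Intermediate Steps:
h(j) = 8 (h(j) = -4*(-2) = 8)
A(m, w) = -9 - 4*w (A(m, w) = (5 - 4*(5 + w)) + 6 = (5 + (-20 - 4*w)) + 6 = (-15 - 4*w) + 6 = -9 - 4*w)
(-147 + (71 - 63)*(-79/(-37) - 24))*A(-3, h(5 - 4)) = (-147 + (71 - 63)*(-79/(-37) - 24))*(-9 - 4*8) = (-147 + 8*(-79*(-1/37) - 24))*(-9 - 32) = (-147 + 8*(79/37 - 24))*(-41) = (-147 + 8*(-809/37))*(-41) = (-147 - 6472/37)*(-41) = -11911/37*(-41) = 488351/37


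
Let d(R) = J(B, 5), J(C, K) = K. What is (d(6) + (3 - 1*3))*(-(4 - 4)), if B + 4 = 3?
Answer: 0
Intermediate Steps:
B = -1 (B = -4 + 3 = -1)
d(R) = 5
(d(6) + (3 - 1*3))*(-(4 - 4)) = (5 + (3 - 1*3))*(-(4 - 4)) = (5 + (3 - 3))*(-1*0) = (5 + 0)*0 = 5*0 = 0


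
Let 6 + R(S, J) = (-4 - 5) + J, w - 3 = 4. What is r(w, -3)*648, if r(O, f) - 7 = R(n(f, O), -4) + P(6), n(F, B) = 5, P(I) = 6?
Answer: -3888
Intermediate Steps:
w = 7 (w = 3 + 4 = 7)
R(S, J) = -15 + J (R(S, J) = -6 + ((-4 - 5) + J) = -6 + (-9 + J) = -15 + J)
r(O, f) = -6 (r(O, f) = 7 + ((-15 - 4) + 6) = 7 + (-19 + 6) = 7 - 13 = -6)
r(w, -3)*648 = -6*648 = -3888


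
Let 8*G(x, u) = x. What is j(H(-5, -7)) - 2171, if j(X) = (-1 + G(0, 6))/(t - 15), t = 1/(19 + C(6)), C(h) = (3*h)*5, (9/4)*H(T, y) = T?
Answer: -3547305/1634 ≈ -2170.9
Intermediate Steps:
H(T, y) = 4*T/9
C(h) = 15*h
G(x, u) = x/8
t = 1/109 (t = 1/(19 + 15*6) = 1/(19 + 90) = 1/109 ≈ 0.0091743)
j(X) = 109/1634 (j(X) = (-1 + (⅛)*0)/(1/109 - 15) = (-1 + 0)/(-1634/109) = -1*(-109/1634) = 109/1634)
j(H(-5, -7)) - 2171 = 109/1634 - 2171 = -3547305/1634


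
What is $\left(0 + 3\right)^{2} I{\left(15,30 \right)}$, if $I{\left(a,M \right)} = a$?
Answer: $135$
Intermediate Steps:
$\left(0 + 3\right)^{2} I{\left(15,30 \right)} = \left(0 + 3\right)^{2} \cdot 15 = 3^{2} \cdot 15 = 9 \cdot 15 = 135$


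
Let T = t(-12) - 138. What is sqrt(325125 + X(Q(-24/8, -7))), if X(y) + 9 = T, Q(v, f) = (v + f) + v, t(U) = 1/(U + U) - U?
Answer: sqrt(46798554)/12 ≈ 570.08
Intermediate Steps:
t(U) = 1/(2*U) - U
Q(v, f) = f + 2*v (Q(v, f) = (f + v) + v = f + 2*v)
T = -3025/24 (T = ((1/2)/(-12) - 1*(-12)) - 138 = ((1/2)*(-1/12) + 12) - 138 = (-1/24 + 12) - 138 = 287/24 - 138 = -3025/24 ≈ -126.04)
X(y) = -3241/24 (X(y) = -9 - 3025/24 = -3241/24)
sqrt(325125 + X(Q(-24/8, -7))) = sqrt(325125 - 3241/24) = sqrt(7799759/24) = sqrt(46798554)/12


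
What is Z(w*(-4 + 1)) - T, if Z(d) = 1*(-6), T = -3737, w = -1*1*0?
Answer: 3731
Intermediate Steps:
w = 0 (w = -1*0 = 0)
Z(d) = -6
Z(w*(-4 + 1)) - T = -6 - 1*(-3737) = -6 + 3737 = 3731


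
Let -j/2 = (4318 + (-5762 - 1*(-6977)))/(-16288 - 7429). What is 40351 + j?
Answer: 957015733/23717 ≈ 40351.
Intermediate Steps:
j = 11066/23717 (j = -2*(4318 + (-5762 - 1*(-6977)))/(-16288 - 7429) = -2*(4318 + (-5762 + 6977))/(-23717) = -2*(4318 + 1215)*(-1)/23717 = -11066*(-1)/23717 = -2*(-5533/23717) = 11066/23717 ≈ 0.46659)
40351 + j = 40351 + 11066/23717 = 957015733/23717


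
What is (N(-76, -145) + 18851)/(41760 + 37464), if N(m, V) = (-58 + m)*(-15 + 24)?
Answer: 17645/79224 ≈ 0.22272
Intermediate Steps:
N(m, V) = -522 + 9*m (N(m, V) = (-58 + m)*9 = -522 + 9*m)
(N(-76, -145) + 18851)/(41760 + 37464) = ((-522 + 9*(-76)) + 18851)/(41760 + 37464) = ((-522 - 684) + 18851)/79224 = (-1206 + 18851)*(1/79224) = 17645*(1/79224) = 17645/79224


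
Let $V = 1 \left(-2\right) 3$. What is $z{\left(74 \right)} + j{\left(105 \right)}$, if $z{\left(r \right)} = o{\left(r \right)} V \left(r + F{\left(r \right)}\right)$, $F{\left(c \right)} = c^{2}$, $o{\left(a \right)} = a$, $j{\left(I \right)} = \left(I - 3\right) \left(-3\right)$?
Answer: $-2464506$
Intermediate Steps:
$j{\left(I \right)} = 9 - 3 I$ ($j{\left(I \right)} = \left(-3 + I\right) \left(-3\right) = 9 - 3 I$)
$V = -6$ ($V = \left(-2\right) 3 = -6$)
$z{\left(r \right)} = r \left(- 6 r - 6 r^{2}\right)$ ($z{\left(r \right)} = r \left(- 6 \left(r + r^{2}\right)\right) = r \left(- 6 r - 6 r^{2}\right)$)
$z{\left(74 \right)} + j{\left(105 \right)} = - 6 \cdot 74^{2} \left(1 + 74\right) + \left(9 - 315\right) = \left(-6\right) 5476 \cdot 75 + \left(9 - 315\right) = -2464200 - 306 = -2464506$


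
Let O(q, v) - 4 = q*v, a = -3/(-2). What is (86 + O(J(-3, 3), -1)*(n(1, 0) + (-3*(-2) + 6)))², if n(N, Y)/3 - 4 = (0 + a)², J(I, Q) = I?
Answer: 1452025/16 ≈ 90752.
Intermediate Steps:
a = 3/2 (a = -3*(-½) = 3/2 ≈ 1.5000)
n(N, Y) = 75/4 (n(N, Y) = 12 + 3*(0 + 3/2)² = 12 + 3*(3/2)² = 12 + 3*(9/4) = 12 + 27/4 = 75/4)
O(q, v) = 4 + q*v
(86 + O(J(-3, 3), -1)*(n(1, 0) + (-3*(-2) + 6)))² = (86 + (4 - 3*(-1))*(75/4 + (-3*(-2) + 6)))² = (86 + (4 + 3)*(75/4 + (6 + 6)))² = (86 + 7*(75/4 + 12))² = (86 + 7*(123/4))² = (86 + 861/4)² = (1205/4)² = 1452025/16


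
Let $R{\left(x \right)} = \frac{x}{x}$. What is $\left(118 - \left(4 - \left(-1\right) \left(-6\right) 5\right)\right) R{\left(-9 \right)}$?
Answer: $144$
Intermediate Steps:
$R{\left(x \right)} = 1$
$\left(118 - \left(4 - \left(-1\right) \left(-6\right) 5\right)\right) R{\left(-9 \right)} = \left(118 - \left(4 - \left(-1\right) \left(-6\right) 5\right)\right) 1 = \left(118 + \left(-4 + 6 \cdot 5\right)\right) 1 = \left(118 + \left(-4 + 30\right)\right) 1 = \left(118 + 26\right) 1 = 144 \cdot 1 = 144$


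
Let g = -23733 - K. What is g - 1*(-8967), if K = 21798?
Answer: -36564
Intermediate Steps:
g = -45531 (g = -23733 - 1*21798 = -23733 - 21798 = -45531)
g - 1*(-8967) = -45531 - 1*(-8967) = -45531 + 8967 = -36564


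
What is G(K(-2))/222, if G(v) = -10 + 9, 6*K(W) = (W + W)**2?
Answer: -1/222 ≈ -0.0045045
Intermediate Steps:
K(W) = 2*W**2/3 (K(W) = (W + W)**2/6 = (2*W)**2/6 = (4*W**2)/6 = 2*W**2/3)
G(v) = -1
G(K(-2))/222 = -1/222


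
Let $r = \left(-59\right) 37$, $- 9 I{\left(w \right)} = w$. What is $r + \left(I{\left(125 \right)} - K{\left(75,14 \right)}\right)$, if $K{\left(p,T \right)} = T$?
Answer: $- \frac{19898}{9} \approx -2210.9$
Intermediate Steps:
$I{\left(w \right)} = - \frac{w}{9}$
$r = -2183$
$r + \left(I{\left(125 \right)} - K{\left(75,14 \right)}\right) = -2183 - \frac{251}{9} = - \frac{19898}{9}$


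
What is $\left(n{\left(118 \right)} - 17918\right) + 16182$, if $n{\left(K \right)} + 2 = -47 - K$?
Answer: $-1903$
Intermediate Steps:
$n{\left(K \right)} = -49 - K$ ($n{\left(K \right)} = -2 - \left(47 + K\right) = -49 - K$)
$\left(n{\left(118 \right)} - 17918\right) + 16182 = \left(\left(-49 - 118\right) - 17918\right) + 16182 = \left(-167 - 17918\right) + 16182 = -18085 + 16182 = -1903$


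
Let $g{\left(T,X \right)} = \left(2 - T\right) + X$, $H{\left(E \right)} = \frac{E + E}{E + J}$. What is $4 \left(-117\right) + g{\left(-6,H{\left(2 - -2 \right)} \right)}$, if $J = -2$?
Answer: $-456$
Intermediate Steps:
$H{\left(E \right)} = \frac{2 E}{-2 + E}$ ($H{\left(E \right)} = \frac{E + E}{E - 2} = \frac{2 E}{-2 + E}$)
$g{\left(T,X \right)} = 2 + X - T$
$4 \left(-117\right) + g{\left(-6,H{\left(2 - -2 \right)} \right)} = 4 \left(-117\right) + \left(2 + \frac{2 \left(2 - -2\right)}{-2 + \left(2 - -2\right)} - -6\right) = -468 + \left(2 + \frac{2 \left(2 + 2\right)}{-2 + \left(2 + 2\right)} + 6\right) = -468 + \left(2 + 2 \cdot 4 \frac{1}{-2 + 4} + 6\right) = -468 + \left(2 + 2 \cdot 4 \cdot \frac{1}{2} + 6\right) = -468 + \left(2 + 4 + 6\right) = -468 + 12 = -456$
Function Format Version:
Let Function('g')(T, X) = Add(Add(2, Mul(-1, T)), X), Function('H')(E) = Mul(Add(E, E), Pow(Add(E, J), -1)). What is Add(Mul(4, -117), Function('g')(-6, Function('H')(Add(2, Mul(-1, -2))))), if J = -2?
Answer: -456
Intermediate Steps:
Function('H')(E) = Mul(2, E, Pow(Add(-2, E), -1)) (Function('H')(E) = Mul(Add(E, E), Pow(Add(E, -2), -1)) = Mul(Mul(2, E), Pow(Add(-2, E), -1)) = Mul(2, E, Pow(Add(-2, E), -1)))
Function('g')(T, X) = Add(2, X, Mul(-1, T))
Add(Mul(4, -117), Function('g')(-6, Function('H')(Add(2, Mul(-1, -2))))) = Add(Mul(4, -117), Add(2, Mul(2, Add(2, Mul(-1, -2)), Pow(Add(-2, Add(2, Mul(-1, -2))), -1)), Mul(-1, -6))) = Add(-468, Add(2, Mul(2, Add(2, 2), Pow(Add(-2, Add(2, 2)), -1)), 6)) = Add(-468, Add(2, Mul(2, 4, Pow(Add(-2, 4), -1)), 6)) = Add(-468, Add(2, Mul(2, 4, Pow(2, -1)), 6)) = Add(-468, Add(2, Mul(2, 4, Rational(1, 2)), 6)) = Add(-468, Add(2, 4, 6)) = Add(-468, 12) = -456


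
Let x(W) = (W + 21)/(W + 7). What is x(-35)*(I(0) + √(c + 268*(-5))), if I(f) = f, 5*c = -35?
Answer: I*√1347/2 ≈ 18.351*I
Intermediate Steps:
c = -7 (c = (⅕)*(-35) = -7)
x(W) = (21 + W)/(7 + W)
x(-35)*(I(0) + √(c + 268*(-5))) = ((21 - 35)/(7 - 35))*(0 + √(-7 + 268*(-5))) = (-14/(-28))*(0 + √(-7 - 1340)) = (-1/28*(-14))*(0 + √(-1347)) = (0 + I*√1347)/2 = (I*√1347)/2 = I*√1347/2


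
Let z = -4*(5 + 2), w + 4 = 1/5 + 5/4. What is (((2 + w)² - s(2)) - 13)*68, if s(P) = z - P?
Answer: 117657/100 ≈ 1176.6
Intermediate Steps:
w = -51/20 (w = -4 + (1/5 + 5/4) = -4 + (1*(⅕) + 5*(¼)) = -4 + (⅕ + 5/4) = -4 + 29/20 = -51/20 ≈ -2.5500)
z = -28 (z = -4*7 = -28)
s(P) = -28 - P
(((2 + w)² - s(2)) - 13)*68 = (((2 - 51/20)² - (-28 - 1*2)) - 13)*68 = (((-11/20)² - (-28 - 2)) - 13)*68 = ((121/400 - 1*(-30)) - 13)*68 = ((121/400 + 30) - 13)*68 = (12121/400 - 13)*68 = (6921/400)*68 = 117657/100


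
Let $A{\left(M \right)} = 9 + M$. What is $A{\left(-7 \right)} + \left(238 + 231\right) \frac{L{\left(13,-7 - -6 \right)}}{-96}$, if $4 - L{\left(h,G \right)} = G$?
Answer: $- \frac{2153}{96} \approx -22.427$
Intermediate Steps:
$L{\left(h,G \right)} = 4 - G$
$A{\left(-7 \right)} + \left(238 + 231\right) \frac{L{\left(13,-7 - -6 \right)}}{-96} = \left(9 - 7\right) + \left(238 + 231\right) \frac{4 - \left(-7 - -6\right)}{-96} = 2 + 469 \left(4 - \left(-7 + 6\right)\right) \left(- \frac{1}{96}\right) = 2 + 469 \left(4 - -1\right) \left(- \frac{1}{96}\right) = 2 + 469 \left(4 + 1\right) \left(- \frac{1}{96}\right) = 2 + 469 \cdot 5 \left(- \frac{1}{96}\right) = 2 + 469 \left(- \frac{5}{96}\right) = 2 - \frac{2345}{96} = - \frac{2153}{96}$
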